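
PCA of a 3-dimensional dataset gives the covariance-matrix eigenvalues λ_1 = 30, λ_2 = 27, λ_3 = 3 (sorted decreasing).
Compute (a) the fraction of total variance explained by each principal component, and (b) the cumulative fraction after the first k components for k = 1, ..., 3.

Step 1 — total variance = trace(Sigma) = Σ λ_i = 30 + 27 + 3 = 60.

Step 2 — fraction explained by component i = λ_i / Σ λ:
  PC1: 30/60 = 0.5
  PC2: 27/60 = 0.45
  PC3: 3/60 = 0.05

Step 3 — cumulative fraction after k components = (λ_1 + ... + λ_k) / Σ λ:
  k = 1: 30/60 = 0.5
  k = 2: (30 + 27)/60 = 57/60 = 0.95
  k = 3: (30 + 27 + 3)/60 = 60/60 = 1

Summary (fraction, with percent):

explained: PC1 0.5 (50%), PC2 0.45 (45%), PC3 0.05 (5%);  cumulative: 0.5, 0.95, 1


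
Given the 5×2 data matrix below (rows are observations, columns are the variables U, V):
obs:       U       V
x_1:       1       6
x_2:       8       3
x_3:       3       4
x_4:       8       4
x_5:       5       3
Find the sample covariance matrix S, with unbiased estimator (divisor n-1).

Step 1 — column means:
  mean(U) = (1 + 8 + 3 + 8 + 5) / 5 = 25/5 = 5
  mean(V) = (6 + 3 + 4 + 4 + 3) / 5 = 20/5 = 4

Step 2 — sample covariance S[i,j] = (1/(n-1)) · Σ_k (x_{k,i} - mean_i) · (x_{k,j} - mean_j), with n-1 = 4.
  S[U,U] = ((-4)·(-4) + (3)·(3) + (-2)·(-2) + (3)·(3) + (0)·(0)) / 4 = 38/4 = 9.5
  S[U,V] = ((-4)·(2) + (3)·(-1) + (-2)·(0) + (3)·(0) + (0)·(-1)) / 4 = -11/4 = -2.75
  S[V,V] = ((2)·(2) + (-1)·(-1) + (0)·(0) + (0)·(0) + (-1)·(-1)) / 4 = 6/4 = 1.5

S is symmetric (S[j,i] = S[i,j]). Assembling:

S = [[9.5, -2.75],
 [-2.75, 1.5]]


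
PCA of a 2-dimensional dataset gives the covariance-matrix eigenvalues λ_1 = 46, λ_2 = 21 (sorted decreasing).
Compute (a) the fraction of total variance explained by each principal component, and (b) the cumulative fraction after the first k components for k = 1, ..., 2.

Step 1 — total variance = trace(Sigma) = Σ λ_i = 46 + 21 = 67.

Step 2 — fraction explained by component i = λ_i / Σ λ:
  PC1: 46/67 = 0.6866
  PC2: 21/67 = 0.3134

Step 3 — cumulative fraction after k components = (λ_1 + ... + λ_k) / Σ λ:
  k = 1: 46/67 = 0.6866
  k = 2: (46 + 21)/67 = 67/67 = 1

Summary (fraction, with percent):

explained: PC1 0.6866 (68.66%), PC2 0.3134 (31.34%);  cumulative: 0.6866, 1


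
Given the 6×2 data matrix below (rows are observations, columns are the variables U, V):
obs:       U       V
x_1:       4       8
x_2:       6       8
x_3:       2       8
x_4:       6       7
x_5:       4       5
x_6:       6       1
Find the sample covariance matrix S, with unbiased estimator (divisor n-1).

Step 1 — column means:
  mean(U) = (4 + 6 + 2 + 6 + 4 + 6) / 6 = 28/6 = 4.6667
  mean(V) = (8 + 8 + 8 + 7 + 5 + 1) / 6 = 37/6 = 6.1667

Step 2 — sample covariance S[i,j] = (1/(n-1)) · Σ_k (x_{k,i} - mean_i) · (x_{k,j} - mean_j), with n-1 = 5.
  S[U,U] = ((-0.6667)·(-0.6667) + (1.3333)·(1.3333) + (-2.6667)·(-2.6667) + (1.3333)·(1.3333) + (-0.6667)·(-0.6667) + (1.3333)·(1.3333)) / 5 = 13.3333/5 = 2.6667
  S[U,V] = ((-0.6667)·(1.8333) + (1.3333)·(1.8333) + (-2.6667)·(1.8333) + (1.3333)·(0.8333) + (-0.6667)·(-1.1667) + (1.3333)·(-5.1667)) / 5 = -8.6667/5 = -1.7333
  S[V,V] = ((1.8333)·(1.8333) + (1.8333)·(1.8333) + (1.8333)·(1.8333) + (0.8333)·(0.8333) + (-1.1667)·(-1.1667) + (-5.1667)·(-5.1667)) / 5 = 38.8333/5 = 7.7667

S is symmetric (S[j,i] = S[i,j]). Assembling:

S = [[2.6667, -1.7333],
 [-1.7333, 7.7667]]


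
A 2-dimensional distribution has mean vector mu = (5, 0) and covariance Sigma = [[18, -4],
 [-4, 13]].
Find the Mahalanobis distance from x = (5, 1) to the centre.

Step 1 — centre the observation: (x - mu) = (0, 1).

Step 2 — invert Sigma. det(Sigma) = 18·13 - (-4)² = 218.
  Sigma^{-1} = (1/det) · [[d, -b], [-b, a]] = [[0.0596, 0.0183],
 [0.0183, 0.0826]].

Step 3 — form the quadratic (x - mu)^T · Sigma^{-1} · (x - mu):
  Sigma^{-1} · (x - mu) = (0.0183, 0.0826).
  (x - mu)^T · [Sigma^{-1} · (x - mu)] = (0)·(0.0183) + (1)·(0.0826) = 0.0826.

Step 4 — take square root: d = √(0.0826) ≈ 0.2873.

d(x, mu) = √(0.0826) ≈ 0.2873


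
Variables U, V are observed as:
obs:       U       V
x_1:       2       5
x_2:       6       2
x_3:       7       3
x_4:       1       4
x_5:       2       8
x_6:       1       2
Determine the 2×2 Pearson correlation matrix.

Step 1 — column means:
  mean(U) = (2 + 6 + 7 + 1 + 2 + 1) / 6 = 19/6 = 3.1667
  mean(V) = (5 + 2 + 3 + 4 + 8 + 2) / 6 = 24/6 = 4

Step 2 — sample variances and covariances s[i,j] = (1/(n-1)) · Σ_k (x_{k,i} - mean_i) · (x_{k,j} - mean_j), with n-1 = 5:
  s[U,U] = ((-1.1667)·(-1.1667) + (2.8333)·(2.8333) + (3.8333)·(3.8333) + (-2.1667)·(-2.1667) + (-1.1667)·(-1.1667) + (-2.1667)·(-2.1667)) / 5 = 34.8333/5 = 6.9667
  s[U,V] = ((-1.1667)·(1) + (2.8333)·(-2) + (3.8333)·(-1) + (-2.1667)·(0) + (-1.1667)·(4) + (-2.1667)·(-2)) / 5 = -11/5 = -2.2
  s[V,V] = ((1)·(1) + (-2)·(-2) + (-1)·(-1) + (0)·(0) + (4)·(4) + (-2)·(-2)) / 5 = 26/5 = 5.2
  Sample standard deviations s_i = √(s[i,i]):
  s(U) = √(6.9667) = 2.6394
  s(V) = √(5.2) = 2.2804

Step 3 — r_{ij} = s_{ij} / (s_i · s_j):
  r[U,U] = 1 (diagonal).
  r[U,V] = -2.2 / (2.6394 · 2.2804) = -2.2 / 6.0189 = -0.3655
  r[V,V] = 1 (diagonal).

R is symmetric with unit diagonal. Assembling:

R = [[1, -0.3655],
 [-0.3655, 1]]


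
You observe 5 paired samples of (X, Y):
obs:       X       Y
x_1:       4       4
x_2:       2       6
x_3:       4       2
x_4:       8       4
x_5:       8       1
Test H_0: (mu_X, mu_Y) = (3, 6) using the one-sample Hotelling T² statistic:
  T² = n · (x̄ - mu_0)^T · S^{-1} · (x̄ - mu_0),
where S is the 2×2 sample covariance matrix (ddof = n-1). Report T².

Step 1 — sample mean vector:
  mean(X) = (4 + 2 + 4 + 8 + 8) / 5 = 26/5 = 5.2
  mean(Y) = (4 + 6 + 2 + 4 + 1) / 5 = 17/5 = 3.4
  x̄ = (5.2, 3.4),  deviation x̄ - mu_0 = (5.2, 3.4) - (3, 6) = (2.2, -2.6).

Step 2 — sample covariance matrix, S[i,j] = (1/(n-1)) · Σ_k (x_{k,i} - mean_i) · (x_{k,j} - mean_j), divisor n-1 = 4:
  S[X,X] = ((-1.2)·(-1.2) + (-3.2)·(-3.2) + (-1.2)·(-1.2) + (2.8)·(2.8) + (2.8)·(2.8)) / 4 = 28.8/4 = 7.2
  S[X,Y] = ((-1.2)·(0.6) + (-3.2)·(2.6) + (-1.2)·(-1.4) + (2.8)·(0.6) + (2.8)·(-2.4)) / 4 = -12.4/4 = -3.1
  S[Y,Y] = ((0.6)·(0.6) + (2.6)·(2.6) + (-1.4)·(-1.4) + (0.6)·(0.6) + (-2.4)·(-2.4)) / 4 = 15.2/4 = 3.8
  S = [[7.2, -3.1],
 [-3.1, 3.8]].

Step 3 — invert S. det(S) = 7.2·3.8 - (-3.1)² = 17.75.
  S^{-1} = (1/det) · [[d, -b], [-b, a]] = [[0.2141, 0.1746],
 [0.1746, 0.4056]].

Step 4 — quadratic form (x̄ - mu_0)^T · S^{-1} · (x̄ - mu_0):
  S^{-1} · (x̄ - mu_0) = (0.0169, -0.6704),
  (x̄ - mu_0)^T · [...] = (2.2)·(0.0169) + (-2.6)·(-0.6704) = 1.7803.

Step 5 — scale by n: T² = 5 · 1.7803 = 8.9014.

T² ≈ 8.9014


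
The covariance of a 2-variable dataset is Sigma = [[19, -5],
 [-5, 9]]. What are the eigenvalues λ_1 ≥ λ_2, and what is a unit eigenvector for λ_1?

Step 1 — characteristic polynomial of 2×2 Sigma:
  det(Sigma - λI) = λ² - trace · λ + det = 0.
  trace = 19 + 9 = 28, det = 19·9 - (-5)² = 146.
Step 2 — discriminant:
  Δ = trace² - 4·det = 784 - 584 = 200.
Step 3 — eigenvalues:
  λ = (trace ± √Δ)/2 = (28 ± 14.1421)/2,
  λ_1 = 21.0711,  λ_2 = 6.9289.

Step 4 — unit eigenvector for λ_1: solve (Sigma - λ_1 I)v = 0. First row:
  (19 - 21.0711)·v_x + (-5)·v_y = 0, i.e. (-2.0711)·v_x + (-5)·v_y = 0,
  so v ∝ (b, λ_1 - a) = (-5, 2.0711); multiply by -1 so the first entry is positive: u = (5, -2.0711).
  ||u|| = √((5)² + (-2.0711)²) = √(29.2893) ≈ 5.412,
  v_1 = u/||u|| ≈ (0.9239, -0.3827) (||v_1|| = 1).

λ_1 = 21.0711,  λ_2 = 6.9289;  v_1 ≈ (0.9239, -0.3827)


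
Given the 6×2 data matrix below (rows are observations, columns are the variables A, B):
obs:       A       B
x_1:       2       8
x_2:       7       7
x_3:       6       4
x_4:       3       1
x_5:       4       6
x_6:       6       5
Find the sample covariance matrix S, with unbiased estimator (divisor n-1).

Step 1 — column means:
  mean(A) = (2 + 7 + 6 + 3 + 4 + 6) / 6 = 28/6 = 4.6667
  mean(B) = (8 + 7 + 4 + 1 + 6 + 5) / 6 = 31/6 = 5.1667

Step 2 — sample covariance S[i,j] = (1/(n-1)) · Σ_k (x_{k,i} - mean_i) · (x_{k,j} - mean_j), with n-1 = 5.
  S[A,A] = ((-2.6667)·(-2.6667) + (2.3333)·(2.3333) + (1.3333)·(1.3333) + (-1.6667)·(-1.6667) + (-0.6667)·(-0.6667) + (1.3333)·(1.3333)) / 5 = 19.3333/5 = 3.8667
  S[A,B] = ((-2.6667)·(2.8333) + (2.3333)·(1.8333) + (1.3333)·(-1.1667) + (-1.6667)·(-4.1667) + (-0.6667)·(0.8333) + (1.3333)·(-0.1667)) / 5 = 1.3333/5 = 0.2667
  S[B,B] = ((2.8333)·(2.8333) + (1.8333)·(1.8333) + (-1.1667)·(-1.1667) + (-4.1667)·(-4.1667) + (0.8333)·(0.8333) + (-0.1667)·(-0.1667)) / 5 = 30.8333/5 = 6.1667

S is symmetric (S[j,i] = S[i,j]). Assembling:

S = [[3.8667, 0.2667],
 [0.2667, 6.1667]]


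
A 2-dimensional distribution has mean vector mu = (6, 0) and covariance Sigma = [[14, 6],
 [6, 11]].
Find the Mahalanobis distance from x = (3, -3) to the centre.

Step 1 — centre the observation: (x - mu) = (-3, -3).

Step 2 — invert Sigma. det(Sigma) = 14·11 - (6)² = 118.
  Sigma^{-1} = (1/det) · [[d, -b], [-b, a]] = [[0.0932, -0.0508],
 [-0.0508, 0.1186]].

Step 3 — form the quadratic (x - mu)^T · Sigma^{-1} · (x - mu):
  Sigma^{-1} · (x - mu) = (-0.1271, -0.2034).
  (x - mu)^T · [Sigma^{-1} · (x - mu)] = (-3)·(-0.1271) + (-3)·(-0.2034) = 0.9915.

Step 4 — take square root: d = √(0.9915) ≈ 0.9958.

d(x, mu) = √(0.9915) ≈ 0.9958


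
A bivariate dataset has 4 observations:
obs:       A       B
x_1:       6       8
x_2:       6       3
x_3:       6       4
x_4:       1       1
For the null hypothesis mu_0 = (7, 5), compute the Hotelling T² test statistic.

Step 1 — sample mean vector:
  mean(A) = (6 + 6 + 6 + 1) / 4 = 19/4 = 4.75
  mean(B) = (8 + 3 + 4 + 1) / 4 = 16/4 = 4
  x̄ = (4.75, 4),  deviation x̄ - mu_0 = (4.75, 4) - (7, 5) = (-2.25, -1).

Step 2 — sample covariance matrix, S[i,j] = (1/(n-1)) · Σ_k (x_{k,i} - mean_i) · (x_{k,j} - mean_j), divisor n-1 = 3:
  S[A,A] = ((1.25)·(1.25) + (1.25)·(1.25) + (1.25)·(1.25) + (-3.75)·(-3.75)) / 3 = 18.75/3 = 6.25
  S[A,B] = ((1.25)·(4) + (1.25)·(-1) + (1.25)·(0) + (-3.75)·(-3)) / 3 = 15/3 = 5
  S[B,B] = ((4)·(4) + (-1)·(-1) + (0)·(0) + (-3)·(-3)) / 3 = 26/3 = 8.6667
  S = [[6.25, 5],
 [5, 8.6667]].

Step 3 — invert S. det(S) = 6.25·8.6667 - (5)² = 29.1667.
  S^{-1} = (1/det) · [[d, -b], [-b, a]] = [[0.2971, -0.1714],
 [-0.1714, 0.2143]].

Step 4 — quadratic form (x̄ - mu_0)^T · S^{-1} · (x̄ - mu_0):
  S^{-1} · (x̄ - mu_0) = (-0.4971, 0.1714),
  (x̄ - mu_0)^T · [...] = (-2.25)·(-0.4971) + (-1)·(0.1714) = 0.9471.

Step 5 — scale by n: T² = 4 · 0.9471 = 3.7886.

T² ≈ 3.7886


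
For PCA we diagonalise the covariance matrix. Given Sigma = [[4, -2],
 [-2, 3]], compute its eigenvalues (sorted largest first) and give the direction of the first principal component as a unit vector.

Step 1 — characteristic polynomial of 2×2 Sigma:
  det(Sigma - λI) = λ² - trace · λ + det = 0.
  trace = 4 + 3 = 7, det = 4·3 - (-2)² = 8.
Step 2 — discriminant:
  Δ = trace² - 4·det = 49 - 32 = 17.
Step 3 — eigenvalues:
  λ = (trace ± √Δ)/2 = (7 ± 4.1231)/2,
  λ_1 = 5.5616,  λ_2 = 1.4384.

Step 4 — unit eigenvector for λ_1: solve (Sigma - λ_1 I)v = 0. First row:
  (4 - 5.5616)·v_x + (-2)·v_y = 0, i.e. (-1.5616)·v_x + (-2)·v_y = 0,
  so v ∝ (b, λ_1 - a) = (-2, 1.5616); multiply by -1 so the first entry is positive: u = (2, -1.5616).
  ||u|| = √((2)² + (-1.5616)²) = √(6.4384) ≈ 2.5374,
  v_1 = u/||u|| ≈ (0.7882, -0.6154) (||v_1|| = 1).

λ_1 = 5.5616,  λ_2 = 1.4384;  v_1 ≈ (0.7882, -0.6154)


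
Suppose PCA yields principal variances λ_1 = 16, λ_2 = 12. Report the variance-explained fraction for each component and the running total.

Step 1 — total variance = trace(Sigma) = Σ λ_i = 16 + 12 = 28.

Step 2 — fraction explained by component i = λ_i / Σ λ:
  PC1: 16/28 = 0.5714
  PC2: 12/28 = 0.4286

Step 3 — cumulative fraction after k components = (λ_1 + ... + λ_k) / Σ λ:
  k = 1: 16/28 = 0.5714
  k = 2: (16 + 12)/28 = 28/28 = 1

Summary (fraction, with percent):

explained: PC1 0.5714 (57.14%), PC2 0.4286 (42.86%);  cumulative: 0.5714, 1


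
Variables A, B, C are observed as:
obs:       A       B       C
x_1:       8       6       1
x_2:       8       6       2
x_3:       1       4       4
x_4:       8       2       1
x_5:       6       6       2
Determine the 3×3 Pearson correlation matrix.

Step 1 — column means:
  mean(A) = (8 + 8 + 1 + 8 + 6) / 5 = 31/5 = 6.2
  mean(B) = (6 + 6 + 4 + 2 + 6) / 5 = 24/5 = 4.8
  mean(C) = (1 + 2 + 4 + 1 + 2) / 5 = 10/5 = 2

Step 2 — sample variances and covariances s[i,j] = (1/(n-1)) · Σ_k (x_{k,i} - mean_i) · (x_{k,j} - mean_j), with n-1 = 4:
  s[A,A] = ((1.8)·(1.8) + (1.8)·(1.8) + (-5.2)·(-5.2) + (1.8)·(1.8) + (-0.2)·(-0.2)) / 4 = 36.8/4 = 9.2
  s[A,B] = ((1.8)·(1.2) + (1.8)·(1.2) + (-5.2)·(-0.8) + (1.8)·(-2.8) + (-0.2)·(1.2)) / 4 = 3.2/4 = 0.8
  s[A,C] = ((1.8)·(-1) + (1.8)·(0) + (-5.2)·(2) + (1.8)·(-1) + (-0.2)·(0)) / 4 = -14/4 = -3.5
  s[B,B] = ((1.2)·(1.2) + (1.2)·(1.2) + (-0.8)·(-0.8) + (-2.8)·(-2.8) + (1.2)·(1.2)) / 4 = 12.8/4 = 3.2
  s[B,C] = ((1.2)·(-1) + (1.2)·(0) + (-0.8)·(2) + (-2.8)·(-1) + (1.2)·(0)) / 4 = 0/4 = 0
  s[C,C] = ((-1)·(-1) + (0)·(0) + (2)·(2) + (-1)·(-1) + (0)·(0)) / 4 = 6/4 = 1.5
  Sample standard deviations s_i = √(s[i,i]):
  s(A) = √(9.2) = 3.0332
  s(B) = √(3.2) = 1.7889
  s(C) = √(1.5) = 1.2247

Step 3 — r_{ij} = s_{ij} / (s_i · s_j):
  r[A,A] = 1 (diagonal).
  r[A,B] = 0.8 / (3.0332 · 1.7889) = 0.8 / 5.4259 = 0.1474
  r[A,C] = -3.5 / (3.0332 · 1.2247) = -3.5 / 3.7148 = -0.9422
  r[B,B] = 1 (diagonal).
  r[B,C] = 0 / (1.7889 · 1.2247) = 0 / 2.1909 = 0
  r[C,C] = 1 (diagonal).

R is symmetric with unit diagonal. Assembling:

R = [[1, 0.1474, -0.9422],
 [0.1474, 1, 0],
 [-0.9422, 0, 1]]


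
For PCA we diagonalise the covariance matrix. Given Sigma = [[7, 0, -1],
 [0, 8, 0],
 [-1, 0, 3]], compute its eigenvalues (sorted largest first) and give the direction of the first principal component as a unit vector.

Step 1 — characteristic polynomial p(λ) = det(λI - Sigma) = λ³ - tr·λ² + c_1·λ - det, where tr = trace, c_1 = sum of the principal 2×2 minors, det = det(Sigma):
  tr = 7 + 8 + 3 = 18,
  c_1 = (7·8 - (0)²) + (7·3 - (-1)²) + (8·3 - (0)²) = 56 + 20 + 24 = 100,
  det = 7·(8·3 - (0)²) - (0)·((0)·3 - (0)·(-1)) + (-1)·((0)·(0) - 8·(-1)) = 7·(24) - (0)·(0) + (-1)·(8) = 160.
  So p(λ) = λ³ - 18λ² + 100λ - 160.
Step 2 — look for an integer root (rational root theorem: any rational root is an integer divisor of 160). Testing λ = 8:
  p(8) = 512 - 1152 + 800 - 160 = 0  ✓
  Dividing out (λ - 8): p(λ) = (λ - 8)(λ² - 10λ + 20).
Step 3 — remaining eigenvalues from the quadratic λ² - 10λ + 20 = 0:
  Δ = 10² - 4·20 = 100 - 80 = 20,  λ = (10 ± √20)/2 = (10 ± 4.4721)/2 ≈ 7.2361 or 2.7639.
  Sorted: λ_1 = 8,  λ_2 = 7.2361,  λ_3 = 2.7639  (check: sum = 18 = tr ✓).

Step 4 — unit eigenvector for λ_1 = 8: v spans the null space of (Sigma - λ_1 I), whose rows are
  r_1 = (-1, 0, -1),  r_2 = (0, 0, 0),  r_3 = (-1, 0, -5).
  v is orthogonal to every row, so take v ∝ r_1 × r_3 = ((0)·(-5) - (-1)·(0), (-1)·(-1) - (-1)·(-5), (-1)·(0) - (0)·(-1)) = (0, -4, 0).
  Rescale (divide by 4; multiply by -1 so the first nonzero entry is positive): u = (0, 1, 0).
  ||u|| = √((0)² + (1)² + (0)²) = √(1) = 1,  v_1 = u/||u|| ≈ (0, 1, 0) (||v_1|| = 1).

λ_1 = 8,  λ_2 = 7.2361,  λ_3 = 2.7639;  v_1 ≈ (0, 1, 0)


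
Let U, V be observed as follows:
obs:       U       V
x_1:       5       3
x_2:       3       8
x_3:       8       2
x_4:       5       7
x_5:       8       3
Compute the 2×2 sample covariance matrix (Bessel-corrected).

Step 1 — column means:
  mean(U) = (5 + 3 + 8 + 5 + 8) / 5 = 29/5 = 5.8
  mean(V) = (3 + 8 + 2 + 7 + 3) / 5 = 23/5 = 4.6

Step 2 — sample covariance S[i,j] = (1/(n-1)) · Σ_k (x_{k,i} - mean_i) · (x_{k,j} - mean_j), with n-1 = 4.
  S[U,U] = ((-0.8)·(-0.8) + (-2.8)·(-2.8) + (2.2)·(2.2) + (-0.8)·(-0.8) + (2.2)·(2.2)) / 4 = 18.8/4 = 4.7
  S[U,V] = ((-0.8)·(-1.6) + (-2.8)·(3.4) + (2.2)·(-2.6) + (-0.8)·(2.4) + (2.2)·(-1.6)) / 4 = -19.4/4 = -4.85
  S[V,V] = ((-1.6)·(-1.6) + (3.4)·(3.4) + (-2.6)·(-2.6) + (2.4)·(2.4) + (-1.6)·(-1.6)) / 4 = 29.2/4 = 7.3

S is symmetric (S[j,i] = S[i,j]). Assembling:

S = [[4.7, -4.85],
 [-4.85, 7.3]]


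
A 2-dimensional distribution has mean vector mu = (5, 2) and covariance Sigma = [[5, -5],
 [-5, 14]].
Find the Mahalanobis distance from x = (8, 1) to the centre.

Step 1 — centre the observation: (x - mu) = (3, -1).

Step 2 — invert Sigma. det(Sigma) = 5·14 - (-5)² = 45.
  Sigma^{-1} = (1/det) · [[d, -b], [-b, a]] = [[0.3111, 0.1111],
 [0.1111, 0.1111]].

Step 3 — form the quadratic (x - mu)^T · Sigma^{-1} · (x - mu):
  Sigma^{-1} · (x - mu) = (0.8222, 0.2222).
  (x - mu)^T · [Sigma^{-1} · (x - mu)] = (3)·(0.8222) + (-1)·(0.2222) = 2.2444.

Step 4 — take square root: d = √(2.2444) ≈ 1.4981.

d(x, mu) = √(2.2444) ≈ 1.4981


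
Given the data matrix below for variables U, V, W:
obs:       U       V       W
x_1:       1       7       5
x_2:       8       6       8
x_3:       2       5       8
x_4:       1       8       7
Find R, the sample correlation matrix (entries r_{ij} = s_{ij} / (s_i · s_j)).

Step 1 — column means:
  mean(U) = (1 + 8 + 2 + 1) / 4 = 12/4 = 3
  mean(V) = (7 + 6 + 5 + 8) / 4 = 26/4 = 6.5
  mean(W) = (5 + 8 + 8 + 7) / 4 = 28/4 = 7

Step 2 — sample variances and covariances s[i,j] = (1/(n-1)) · Σ_k (x_{k,i} - mean_i) · (x_{k,j} - mean_j), with n-1 = 3:
  s[U,U] = ((-2)·(-2) + (5)·(5) + (-1)·(-1) + (-2)·(-2)) / 3 = 34/3 = 11.3333
  s[U,V] = ((-2)·(0.5) + (5)·(-0.5) + (-1)·(-1.5) + (-2)·(1.5)) / 3 = -5/3 = -1.6667
  s[U,W] = ((-2)·(-2) + (5)·(1) + (-1)·(1) + (-2)·(0)) / 3 = 8/3 = 2.6667
  s[V,V] = ((0.5)·(0.5) + (-0.5)·(-0.5) + (-1.5)·(-1.5) + (1.5)·(1.5)) / 3 = 5/3 = 1.6667
  s[V,W] = ((0.5)·(-2) + (-0.5)·(1) + (-1.5)·(1) + (1.5)·(0)) / 3 = -3/3 = -1
  s[W,W] = ((-2)·(-2) + (1)·(1) + (1)·(1) + (0)·(0)) / 3 = 6/3 = 2
  Sample standard deviations s_i = √(s[i,i]):
  s(U) = √(11.3333) = 3.3665
  s(V) = √(1.6667) = 1.291
  s(W) = √(2) = 1.4142

Step 3 — r_{ij} = s_{ij} / (s_i · s_j):
  r[U,U] = 1 (diagonal).
  r[U,V] = -1.6667 / (3.3665 · 1.291) = -1.6667 / 4.3461 = -0.3835
  r[U,W] = 2.6667 / (3.3665 · 1.4142) = 2.6667 / 4.761 = 0.5601
  r[V,V] = 1 (diagonal).
  r[V,W] = -1 / (1.291 · 1.4142) = -1 / 1.8257 = -0.5477
  r[W,W] = 1 (diagonal).

R is symmetric with unit diagonal. Assembling:

R = [[1, -0.3835, 0.5601],
 [-0.3835, 1, -0.5477],
 [0.5601, -0.5477, 1]]


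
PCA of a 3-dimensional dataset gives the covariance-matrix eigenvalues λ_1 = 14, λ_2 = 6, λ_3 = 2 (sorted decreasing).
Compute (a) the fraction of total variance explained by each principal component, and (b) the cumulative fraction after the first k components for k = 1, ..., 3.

Step 1 — total variance = trace(Sigma) = Σ λ_i = 14 + 6 + 2 = 22.

Step 2 — fraction explained by component i = λ_i / Σ λ:
  PC1: 14/22 = 0.6364
  PC2: 6/22 = 0.2727
  PC3: 2/22 = 0.0909

Step 3 — cumulative fraction after k components = (λ_1 + ... + λ_k) / Σ λ:
  k = 1: 14/22 = 0.6364
  k = 2: (14 + 6)/22 = 20/22 = 0.9091
  k = 3: (14 + 6 + 2)/22 = 22/22 = 1

Summary (fraction, with percent):

explained: PC1 0.6364 (63.64%), PC2 0.2727 (27.27%), PC3 0.0909 (9.09%);  cumulative: 0.6364, 0.9091, 1


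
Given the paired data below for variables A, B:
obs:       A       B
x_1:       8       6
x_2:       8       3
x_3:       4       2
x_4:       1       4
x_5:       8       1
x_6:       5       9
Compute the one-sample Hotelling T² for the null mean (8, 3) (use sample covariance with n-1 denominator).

Step 1 — sample mean vector:
  mean(A) = (8 + 8 + 4 + 1 + 8 + 5) / 6 = 34/6 = 5.6667
  mean(B) = (6 + 3 + 2 + 4 + 1 + 9) / 6 = 25/6 = 4.1667
  x̄ = (5.6667, 4.1667),  deviation x̄ - mu_0 = (5.6667, 4.1667) - (8, 3) = (-2.3333, 1.1667).

Step 2 — sample covariance matrix, S[i,j] = (1/(n-1)) · Σ_k (x_{k,i} - mean_i) · (x_{k,j} - mean_j), divisor n-1 = 5:
  S[A,A] = ((2.3333)·(2.3333) + (2.3333)·(2.3333) + (-1.6667)·(-1.6667) + (-4.6667)·(-4.6667) + (2.3333)·(2.3333) + (-0.6667)·(-0.6667)) / 5 = 41.3333/5 = 8.2667
  S[A,B] = ((2.3333)·(1.8333) + (2.3333)·(-1.1667) + (-1.6667)·(-2.1667) + (-4.6667)·(-0.1667) + (2.3333)·(-3.1667) + (-0.6667)·(4.8333)) / 5 = -4.6667/5 = -0.9333
  S[B,B] = ((1.8333)·(1.8333) + (-1.1667)·(-1.1667) + (-2.1667)·(-2.1667) + (-0.1667)·(-0.1667) + (-3.1667)·(-3.1667) + (4.8333)·(4.8333)) / 5 = 42.8333/5 = 8.5667
  S = [[8.2667, -0.9333],
 [-0.9333, 8.5667]].

Step 3 — invert S. det(S) = 8.2667·8.5667 - (-0.9333)² = 69.9467.
  S^{-1} = (1/det) · [[d, -b], [-b, a]] = [[0.1225, 0.0133],
 [0.0133, 0.1182]].

Step 4 — quadratic form (x̄ - mu_0)^T · S^{-1} · (x̄ - mu_0):
  S^{-1} · (x̄ - mu_0) = (-0.2702, 0.1067),
  (x̄ - mu_0)^T · [...] = (-2.3333)·(-0.2702) + (1.1667)·(0.1067) = 0.755.

Step 5 — scale by n: T² = 6 · 0.755 = 4.5301.

T² ≈ 4.5301


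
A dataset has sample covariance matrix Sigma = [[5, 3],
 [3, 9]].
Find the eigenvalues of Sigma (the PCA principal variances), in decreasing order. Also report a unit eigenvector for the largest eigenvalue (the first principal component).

Step 1 — characteristic polynomial of 2×2 Sigma:
  det(Sigma - λI) = λ² - trace · λ + det = 0.
  trace = 5 + 9 = 14, det = 5·9 - (3)² = 36.
Step 2 — discriminant:
  Δ = trace² - 4·det = 196 - 144 = 52.
Step 3 — eigenvalues:
  λ = (trace ± √Δ)/2 = (14 ± 7.2111)/2,
  λ_1 = 10.6056,  λ_2 = 3.3944.

Step 4 — unit eigenvector for λ_1: solve (Sigma - λ_1 I)v = 0. First row:
  (5 - 10.6056)·v_x + (3)·v_y = 0, i.e. (-5.6056)·v_x + (3)·v_y = 0,
  so v ∝ (b, λ_1 - a) = (3, 5.6056) = u.
  ||u|| = √((3)² + (5.6056)²) = √(40.4222) ≈ 6.3578,
  v_1 = u/||u|| ≈ (0.4719, 0.8817) (||v_1|| = 1).

λ_1 = 10.6056,  λ_2 = 3.3944;  v_1 ≈ (0.4719, 0.8817)


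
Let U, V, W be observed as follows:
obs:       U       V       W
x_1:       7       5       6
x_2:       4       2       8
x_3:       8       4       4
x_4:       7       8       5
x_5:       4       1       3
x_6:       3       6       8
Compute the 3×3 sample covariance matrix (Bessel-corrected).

Step 1 — column means:
  mean(U) = (7 + 4 + 8 + 7 + 4 + 3) / 6 = 33/6 = 5.5
  mean(V) = (5 + 2 + 4 + 8 + 1 + 6) / 6 = 26/6 = 4.3333
  mean(W) = (6 + 8 + 4 + 5 + 3 + 8) / 6 = 34/6 = 5.6667

Step 2 — sample covariance S[i,j] = (1/(n-1)) · Σ_k (x_{k,i} - mean_i) · (x_{k,j} - mean_j), with n-1 = 5.
  S[U,U] = ((1.5)·(1.5) + (-1.5)·(-1.5) + (2.5)·(2.5) + (1.5)·(1.5) + (-1.5)·(-1.5) + (-2.5)·(-2.5)) / 5 = 21.5/5 = 4.3
  S[U,V] = ((1.5)·(0.6667) + (-1.5)·(-2.3333) + (2.5)·(-0.3333) + (1.5)·(3.6667) + (-1.5)·(-3.3333) + (-2.5)·(1.6667)) / 5 = 10/5 = 2
  S[U,W] = ((1.5)·(0.3333) + (-1.5)·(2.3333) + (2.5)·(-1.6667) + (1.5)·(-0.6667) + (-1.5)·(-2.6667) + (-2.5)·(2.3333)) / 5 = -10/5 = -2
  S[V,V] = ((0.6667)·(0.6667) + (-2.3333)·(-2.3333) + (-0.3333)·(-0.3333) + (3.6667)·(3.6667) + (-3.3333)·(-3.3333) + (1.6667)·(1.6667)) / 5 = 33.3333/5 = 6.6667
  S[V,W] = ((0.6667)·(0.3333) + (-2.3333)·(2.3333) + (-0.3333)·(-1.6667) + (3.6667)·(-0.6667) + (-3.3333)·(-2.6667) + (1.6667)·(2.3333)) / 5 = 5.6667/5 = 1.1333
  S[W,W] = ((0.3333)·(0.3333) + (2.3333)·(2.3333) + (-1.6667)·(-1.6667) + (-0.6667)·(-0.6667) + (-2.6667)·(-2.6667) + (2.3333)·(2.3333)) / 5 = 21.3333/5 = 4.2667

S is symmetric (S[j,i] = S[i,j]). Assembling:

S = [[4.3, 2, -2],
 [2, 6.6667, 1.1333],
 [-2, 1.1333, 4.2667]]


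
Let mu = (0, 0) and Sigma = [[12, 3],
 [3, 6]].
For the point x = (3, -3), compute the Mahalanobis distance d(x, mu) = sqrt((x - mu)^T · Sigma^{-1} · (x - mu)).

Step 1 — centre the observation: (x - mu) = (3, -3).

Step 2 — invert Sigma. det(Sigma) = 12·6 - (3)² = 63.
  Sigma^{-1} = (1/det) · [[d, -b], [-b, a]] = [[0.0952, -0.0476],
 [-0.0476, 0.1905]].

Step 3 — form the quadratic (x - mu)^T · Sigma^{-1} · (x - mu):
  Sigma^{-1} · (x - mu) = (0.4286, -0.7143).
  (x - mu)^T · [Sigma^{-1} · (x - mu)] = (3)·(0.4286) + (-3)·(-0.7143) = 3.4286.

Step 4 — take square root: d = √(3.4286) ≈ 1.8516.

d(x, mu) = √(3.4286) ≈ 1.8516


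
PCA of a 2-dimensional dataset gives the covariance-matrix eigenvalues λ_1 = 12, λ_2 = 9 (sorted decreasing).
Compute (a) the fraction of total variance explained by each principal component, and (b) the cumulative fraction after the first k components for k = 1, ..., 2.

Step 1 — total variance = trace(Sigma) = Σ λ_i = 12 + 9 = 21.

Step 2 — fraction explained by component i = λ_i / Σ λ:
  PC1: 12/21 = 0.5714
  PC2: 9/21 = 0.4286

Step 3 — cumulative fraction after k components = (λ_1 + ... + λ_k) / Σ λ:
  k = 1: 12/21 = 0.5714
  k = 2: (12 + 9)/21 = 21/21 = 1

Summary (fraction, with percent):

explained: PC1 0.5714 (57.14%), PC2 0.4286 (42.86%);  cumulative: 0.5714, 1


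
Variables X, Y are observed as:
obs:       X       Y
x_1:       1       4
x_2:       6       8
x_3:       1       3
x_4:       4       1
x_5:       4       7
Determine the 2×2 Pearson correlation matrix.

Step 1 — column means:
  mean(X) = (1 + 6 + 1 + 4 + 4) / 5 = 16/5 = 3.2
  mean(Y) = (4 + 8 + 3 + 1 + 7) / 5 = 23/5 = 4.6

Step 2 — sample variances and covariances s[i,j] = (1/(n-1)) · Σ_k (x_{k,i} - mean_i) · (x_{k,j} - mean_j), with n-1 = 4:
  s[X,X] = ((-2.2)·(-2.2) + (2.8)·(2.8) + (-2.2)·(-2.2) + (0.8)·(0.8) + (0.8)·(0.8)) / 4 = 18.8/4 = 4.7
  s[X,Y] = ((-2.2)·(-0.6) + (2.8)·(3.4) + (-2.2)·(-1.6) + (0.8)·(-3.6) + (0.8)·(2.4)) / 4 = 13.4/4 = 3.35
  s[Y,Y] = ((-0.6)·(-0.6) + (3.4)·(3.4) + (-1.6)·(-1.6) + (-3.6)·(-3.6) + (2.4)·(2.4)) / 4 = 33.2/4 = 8.3
  Sample standard deviations s_i = √(s[i,i]):
  s(X) = √(4.7) = 2.1679
  s(Y) = √(8.3) = 2.881

Step 3 — r_{ij} = s_{ij} / (s_i · s_j):
  r[X,X] = 1 (diagonal).
  r[X,Y] = 3.35 / (2.1679 · 2.881) = 3.35 / 6.2458 = 0.5364
  r[Y,Y] = 1 (diagonal).

R is symmetric with unit diagonal. Assembling:

R = [[1, 0.5364],
 [0.5364, 1]]


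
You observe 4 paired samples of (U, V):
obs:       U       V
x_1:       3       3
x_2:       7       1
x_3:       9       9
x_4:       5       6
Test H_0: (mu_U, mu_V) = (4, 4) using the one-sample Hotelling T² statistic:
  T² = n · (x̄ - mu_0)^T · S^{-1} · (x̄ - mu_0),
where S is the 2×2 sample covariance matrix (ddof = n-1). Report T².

Step 1 — sample mean vector:
  mean(U) = (3 + 7 + 9 + 5) / 4 = 24/4 = 6
  mean(V) = (3 + 1 + 9 + 6) / 4 = 19/4 = 4.75
  x̄ = (6, 4.75),  deviation x̄ - mu_0 = (6, 4.75) - (4, 4) = (2, 0.75).

Step 2 — sample covariance matrix, S[i,j] = (1/(n-1)) · Σ_k (x_{k,i} - mean_i) · (x_{k,j} - mean_j), divisor n-1 = 3:
  S[U,U] = ((-3)·(-3) + (1)·(1) + (3)·(3) + (-1)·(-1)) / 3 = 20/3 = 6.6667
  S[U,V] = ((-3)·(-1.75) + (1)·(-3.75) + (3)·(4.25) + (-1)·(1.25)) / 3 = 13/3 = 4.3333
  S[V,V] = ((-1.75)·(-1.75) + (-3.75)·(-3.75) + (4.25)·(4.25) + (1.25)·(1.25)) / 3 = 36.75/3 = 12.25
  S = [[6.6667, 4.3333],
 [4.3333, 12.25]].

Step 3 — invert S. det(S) = 6.6667·12.25 - (4.3333)² = 62.8889.
  S^{-1} = (1/det) · [[d, -b], [-b, a]] = [[0.1948, -0.0689],
 [-0.0689, 0.106]].

Step 4 — quadratic form (x̄ - mu_0)^T · S^{-1} · (x̄ - mu_0):
  S^{-1} · (x̄ - mu_0) = (0.3379, -0.0583),
  (x̄ - mu_0)^T · [...] = (2)·(0.3379) + (0.75)·(-0.0583) = 0.6321.

Step 5 — scale by n: T² = 4 · 0.6321 = 2.5283.

T² ≈ 2.5283


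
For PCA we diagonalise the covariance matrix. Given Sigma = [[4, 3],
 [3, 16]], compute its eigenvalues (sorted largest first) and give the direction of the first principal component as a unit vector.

Step 1 — characteristic polynomial of 2×2 Sigma:
  det(Sigma - λI) = λ² - trace · λ + det = 0.
  trace = 4 + 16 = 20, det = 4·16 - (3)² = 55.
Step 2 — discriminant:
  Δ = trace² - 4·det = 400 - 220 = 180.
Step 3 — eigenvalues:
  λ = (trace ± √Δ)/2 = (20 ± 13.4164)/2,
  λ_1 = 16.7082,  λ_2 = 3.2918.

Step 4 — unit eigenvector for λ_1: solve (Sigma - λ_1 I)v = 0. First row:
  (4 - 16.7082)·v_x + (3)·v_y = 0, i.e. (-12.7082)·v_x + (3)·v_y = 0,
  so v ∝ (b, λ_1 - a) = (3, 12.7082) = u.
  ||u|| = √((3)² + (12.7082)²) = √(170.4984) ≈ 13.0575,
  v_1 = u/||u|| ≈ (0.2298, 0.9732) (||v_1|| = 1).

λ_1 = 16.7082,  λ_2 = 3.2918;  v_1 ≈ (0.2298, 0.9732)


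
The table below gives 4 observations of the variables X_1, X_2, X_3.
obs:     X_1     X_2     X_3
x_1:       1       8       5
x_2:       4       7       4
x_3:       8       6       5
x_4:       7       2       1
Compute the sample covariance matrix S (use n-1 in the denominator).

Step 1 — column means:
  mean(X_1) = (1 + 4 + 8 + 7) / 4 = 20/4 = 5
  mean(X_2) = (8 + 7 + 6 + 2) / 4 = 23/4 = 5.75
  mean(X_3) = (5 + 4 + 5 + 1) / 4 = 15/4 = 3.75

Step 2 — sample covariance S[i,j] = (1/(n-1)) · Σ_k (x_{k,i} - mean_i) · (x_{k,j} - mean_j), with n-1 = 3.
  S[X_1,X_1] = ((-4)·(-4) + (-1)·(-1) + (3)·(3) + (2)·(2)) / 3 = 30/3 = 10
  S[X_1,X_2] = ((-4)·(2.25) + (-1)·(1.25) + (3)·(0.25) + (2)·(-3.75)) / 3 = -17/3 = -5.6667
  S[X_1,X_3] = ((-4)·(1.25) + (-1)·(0.25) + (3)·(1.25) + (2)·(-2.75)) / 3 = -7/3 = -2.3333
  S[X_2,X_2] = ((2.25)·(2.25) + (1.25)·(1.25) + (0.25)·(0.25) + (-3.75)·(-3.75)) / 3 = 20.75/3 = 6.9167
  S[X_2,X_3] = ((2.25)·(1.25) + (1.25)·(0.25) + (0.25)·(1.25) + (-3.75)·(-2.75)) / 3 = 13.75/3 = 4.5833
  S[X_3,X_3] = ((1.25)·(1.25) + (0.25)·(0.25) + (1.25)·(1.25) + (-2.75)·(-2.75)) / 3 = 10.75/3 = 3.5833

S is symmetric (S[j,i] = S[i,j]). Assembling:

S = [[10, -5.6667, -2.3333],
 [-5.6667, 6.9167, 4.5833],
 [-2.3333, 4.5833, 3.5833]]


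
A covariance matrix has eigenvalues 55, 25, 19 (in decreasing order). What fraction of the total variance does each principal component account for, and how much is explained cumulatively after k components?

Step 1 — total variance = trace(Sigma) = Σ λ_i = 55 + 25 + 19 = 99.

Step 2 — fraction explained by component i = λ_i / Σ λ:
  PC1: 55/99 = 0.5556
  PC2: 25/99 = 0.2525
  PC3: 19/99 = 0.1919

Step 3 — cumulative fraction after k components = (λ_1 + ... + λ_k) / Σ λ:
  k = 1: 55/99 = 0.5556
  k = 2: (55 + 25)/99 = 80/99 = 0.8081
  k = 3: (55 + 25 + 19)/99 = 99/99 = 1

Summary (fraction, with percent):

explained: PC1 0.5556 (55.56%), PC2 0.2525 (25.25%), PC3 0.1919 (19.19%);  cumulative: 0.5556, 0.8081, 1


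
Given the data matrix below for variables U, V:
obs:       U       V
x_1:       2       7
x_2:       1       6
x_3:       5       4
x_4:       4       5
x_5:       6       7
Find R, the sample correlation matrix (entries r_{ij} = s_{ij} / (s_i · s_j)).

Step 1 — column means:
  mean(U) = (2 + 1 + 5 + 4 + 6) / 5 = 18/5 = 3.6
  mean(V) = (7 + 6 + 4 + 5 + 7) / 5 = 29/5 = 5.8

Step 2 — sample variances and covariances s[i,j] = (1/(n-1)) · Σ_k (x_{k,i} - mean_i) · (x_{k,j} - mean_j), with n-1 = 4:
  s[U,U] = ((-1.6)·(-1.6) + (-2.6)·(-2.6) + (1.4)·(1.4) + (0.4)·(0.4) + (2.4)·(2.4)) / 4 = 17.2/4 = 4.3
  s[U,V] = ((-1.6)·(1.2) + (-2.6)·(0.2) + (1.4)·(-1.8) + (0.4)·(-0.8) + (2.4)·(1.2)) / 4 = -2.4/4 = -0.6
  s[V,V] = ((1.2)·(1.2) + (0.2)·(0.2) + (-1.8)·(-1.8) + (-0.8)·(-0.8) + (1.2)·(1.2)) / 4 = 6.8/4 = 1.7
  Sample standard deviations s_i = √(s[i,i]):
  s(U) = √(4.3) = 2.0736
  s(V) = √(1.7) = 1.3038

Step 3 — r_{ij} = s_{ij} / (s_i · s_j):
  r[U,U] = 1 (diagonal).
  r[U,V] = -0.6 / (2.0736 · 1.3038) = -0.6 / 2.7037 = -0.2219
  r[V,V] = 1 (diagonal).

R is symmetric with unit diagonal. Assembling:

R = [[1, -0.2219],
 [-0.2219, 1]]


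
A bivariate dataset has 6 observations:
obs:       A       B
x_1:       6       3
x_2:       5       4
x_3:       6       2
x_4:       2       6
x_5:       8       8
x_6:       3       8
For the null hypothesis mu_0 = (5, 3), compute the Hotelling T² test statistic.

Step 1 — sample mean vector:
  mean(A) = (6 + 5 + 6 + 2 + 8 + 3) / 6 = 30/6 = 5
  mean(B) = (3 + 4 + 2 + 6 + 8 + 8) / 6 = 31/6 = 5.1667
  x̄ = (5, 5.1667),  deviation x̄ - mu_0 = (5, 5.1667) - (5, 3) = (0, 2.1667).

Step 2 — sample covariance matrix, S[i,j] = (1/(n-1)) · Σ_k (x_{k,i} - mean_i) · (x_{k,j} - mean_j), divisor n-1 = 5:
  S[A,A] = ((1)·(1) + (0)·(0) + (1)·(1) + (-3)·(-3) + (3)·(3) + (-2)·(-2)) / 5 = 24/5 = 4.8
  S[A,B] = ((1)·(-2.1667) + (0)·(-1.1667) + (1)·(-3.1667) + (-3)·(0.8333) + (3)·(2.8333) + (-2)·(2.8333)) / 5 = -5/5 = -1
  S[B,B] = ((-2.1667)·(-2.1667) + (-1.1667)·(-1.1667) + (-3.1667)·(-3.1667) + (0.8333)·(0.8333) + (2.8333)·(2.8333) + (2.8333)·(2.8333)) / 5 = 32.8333/5 = 6.5667
  S = [[4.8, -1],
 [-1, 6.5667]].

Step 3 — invert S. det(S) = 4.8·6.5667 - (-1)² = 30.52.
  S^{-1} = (1/det) · [[d, -b], [-b, a]] = [[0.2152, 0.0328],
 [0.0328, 0.1573]].

Step 4 — quadratic form (x̄ - mu_0)^T · S^{-1} · (x̄ - mu_0):
  S^{-1} · (x̄ - mu_0) = (0.071, 0.3408),
  (x̄ - mu_0)^T · [...] = (0)·(0.071) + (2.1667)·(0.3408) = 0.7383.

Step 5 — scale by n: T² = 6 · 0.7383 = 4.4299.

T² ≈ 4.4299


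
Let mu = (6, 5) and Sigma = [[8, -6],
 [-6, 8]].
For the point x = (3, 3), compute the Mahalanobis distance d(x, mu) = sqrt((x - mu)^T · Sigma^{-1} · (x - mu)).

Step 1 — centre the observation: (x - mu) = (-3, -2).

Step 2 — invert Sigma. det(Sigma) = 8·8 - (-6)² = 28.
  Sigma^{-1} = (1/det) · [[d, -b], [-b, a]] = [[0.2857, 0.2143],
 [0.2143, 0.2857]].

Step 3 — form the quadratic (x - mu)^T · Sigma^{-1} · (x - mu):
  Sigma^{-1} · (x - mu) = (-1.2857, -1.2143).
  (x - mu)^T · [Sigma^{-1} · (x - mu)] = (-3)·(-1.2857) + (-2)·(-1.2143) = 6.2857.

Step 4 — take square root: d = √(6.2857) ≈ 2.5071.

d(x, mu) = √(6.2857) ≈ 2.5071


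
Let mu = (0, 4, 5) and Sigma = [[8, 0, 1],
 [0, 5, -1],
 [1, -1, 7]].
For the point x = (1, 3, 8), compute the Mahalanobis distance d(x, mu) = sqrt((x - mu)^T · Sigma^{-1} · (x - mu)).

Step 1 — centre the observation: (x - mu) = (1, -1, 3).

Step 2 — invert Sigma (cofactor / det for 3×3, or solve directly):
  Sigma^{-1} = [[0.1273, -0.0037, -0.0187],
 [-0.0037, 0.206, 0.03],
 [-0.0187, 0.03, 0.1498]].

Step 3 — form the quadratic (x - mu)^T · Sigma^{-1} · (x - mu):
  Sigma^{-1} · (x - mu) = (0.0749, -0.1199, 0.4007).
  (x - mu)^T · [Sigma^{-1} · (x - mu)] = (1)·(0.0749) + (-1)·(-0.1199) + (3)·(0.4007) = 1.397.

Step 4 — take square root: d = √(1.397) ≈ 1.1819.

d(x, mu) = √(1.397) ≈ 1.1819


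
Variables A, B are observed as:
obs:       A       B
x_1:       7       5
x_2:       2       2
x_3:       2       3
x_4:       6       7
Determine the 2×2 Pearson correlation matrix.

Step 1 — column means:
  mean(A) = (7 + 2 + 2 + 6) / 4 = 17/4 = 4.25
  mean(B) = (5 + 2 + 3 + 7) / 4 = 17/4 = 4.25

Step 2 — sample variances and covariances s[i,j] = (1/(n-1)) · Σ_k (x_{k,i} - mean_i) · (x_{k,j} - mean_j), with n-1 = 3:
  s[A,A] = ((2.75)·(2.75) + (-2.25)·(-2.25) + (-2.25)·(-2.25) + (1.75)·(1.75)) / 3 = 20.75/3 = 6.9167
  s[A,B] = ((2.75)·(0.75) + (-2.25)·(-2.25) + (-2.25)·(-1.25) + (1.75)·(2.75)) / 3 = 14.75/3 = 4.9167
  s[B,B] = ((0.75)·(0.75) + (-2.25)·(-2.25) + (-1.25)·(-1.25) + (2.75)·(2.75)) / 3 = 14.75/3 = 4.9167
  Sample standard deviations s_i = √(s[i,i]):
  s(A) = √(6.9167) = 2.63
  s(B) = √(4.9167) = 2.2174

Step 3 — r_{ij} = s_{ij} / (s_i · s_j):
  r[A,A] = 1 (diagonal).
  r[A,B] = 4.9167 / (2.63 · 2.2174) = 4.9167 / 5.8315 = 0.8431
  r[B,B] = 1 (diagonal).

R is symmetric with unit diagonal. Assembling:

R = [[1, 0.8431],
 [0.8431, 1]]


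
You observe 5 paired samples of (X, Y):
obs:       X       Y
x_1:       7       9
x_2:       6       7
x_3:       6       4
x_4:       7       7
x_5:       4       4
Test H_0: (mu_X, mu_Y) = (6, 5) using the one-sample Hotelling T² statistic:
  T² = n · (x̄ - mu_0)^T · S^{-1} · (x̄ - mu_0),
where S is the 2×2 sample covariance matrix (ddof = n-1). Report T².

Step 1 — sample mean vector:
  mean(X) = (7 + 6 + 6 + 7 + 4) / 5 = 30/5 = 6
  mean(Y) = (9 + 7 + 4 + 7 + 4) / 5 = 31/5 = 6.2
  x̄ = (6, 6.2),  deviation x̄ - mu_0 = (6, 6.2) - (6, 5) = (0, 1.2).

Step 2 — sample covariance matrix, S[i,j] = (1/(n-1)) · Σ_k (x_{k,i} - mean_i) · (x_{k,j} - mean_j), divisor n-1 = 4:
  S[X,X] = ((1)·(1) + (0)·(0) + (0)·(0) + (1)·(1) + (-2)·(-2)) / 4 = 6/4 = 1.5
  S[X,Y] = ((1)·(2.8) + (0)·(0.8) + (0)·(-2.2) + (1)·(0.8) + (-2)·(-2.2)) / 4 = 8/4 = 2
  S[Y,Y] = ((2.8)·(2.8) + (0.8)·(0.8) + (-2.2)·(-2.2) + (0.8)·(0.8) + (-2.2)·(-2.2)) / 4 = 18.8/4 = 4.7
  S = [[1.5, 2],
 [2, 4.7]].

Step 3 — invert S. det(S) = 1.5·4.7 - (2)² = 3.05.
  S^{-1} = (1/det) · [[d, -b], [-b, a]] = [[1.541, -0.6557],
 [-0.6557, 0.4918]].

Step 4 — quadratic form (x̄ - mu_0)^T · S^{-1} · (x̄ - mu_0):
  S^{-1} · (x̄ - mu_0) = (-0.7869, 0.5902),
  (x̄ - mu_0)^T · [...] = (0)·(-0.7869) + (1.2)·(0.5902) = 0.7082.

Step 5 — scale by n: T² = 5 · 0.7082 = 3.541.

T² ≈ 3.541


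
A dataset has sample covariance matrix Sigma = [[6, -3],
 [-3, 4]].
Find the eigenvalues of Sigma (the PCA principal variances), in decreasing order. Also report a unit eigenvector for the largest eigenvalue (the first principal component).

Step 1 — characteristic polynomial of 2×2 Sigma:
  det(Sigma - λI) = λ² - trace · λ + det = 0.
  trace = 6 + 4 = 10, det = 6·4 - (-3)² = 15.
Step 2 — discriminant:
  Δ = trace² - 4·det = 100 - 60 = 40.
Step 3 — eigenvalues:
  λ = (trace ± √Δ)/2 = (10 ± 6.3246)/2,
  λ_1 = 8.1623,  λ_2 = 1.8377.

Step 4 — unit eigenvector for λ_1: solve (Sigma - λ_1 I)v = 0. First row:
  (6 - 8.1623)·v_x + (-3)·v_y = 0, i.e. (-2.1623)·v_x + (-3)·v_y = 0,
  so v ∝ (b, λ_1 - a) = (-3, 2.1623); multiply by -1 so the first entry is positive: u = (3, -2.1623).
  ||u|| = √((3)² + (-2.1623)²) = √(13.6754) ≈ 3.698,
  v_1 = u/||u|| ≈ (0.8112, -0.5847) (||v_1|| = 1).

λ_1 = 8.1623,  λ_2 = 1.8377;  v_1 ≈ (0.8112, -0.5847)


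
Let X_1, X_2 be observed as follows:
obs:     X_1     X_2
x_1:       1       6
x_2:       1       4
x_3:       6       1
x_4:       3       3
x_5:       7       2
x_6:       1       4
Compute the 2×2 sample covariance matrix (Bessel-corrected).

Step 1 — column means:
  mean(X_1) = (1 + 1 + 6 + 3 + 7 + 1) / 6 = 19/6 = 3.1667
  mean(X_2) = (6 + 4 + 1 + 3 + 2 + 4) / 6 = 20/6 = 3.3333

Step 2 — sample covariance S[i,j] = (1/(n-1)) · Σ_k (x_{k,i} - mean_i) · (x_{k,j} - mean_j), with n-1 = 5.
  S[X_1,X_1] = ((-2.1667)·(-2.1667) + (-2.1667)·(-2.1667) + (2.8333)·(2.8333) + (-0.1667)·(-0.1667) + (3.8333)·(3.8333) + (-2.1667)·(-2.1667)) / 5 = 36.8333/5 = 7.3667
  S[X_1,X_2] = ((-2.1667)·(2.6667) + (-2.1667)·(0.6667) + (2.8333)·(-2.3333) + (-0.1667)·(-0.3333) + (3.8333)·(-1.3333) + (-2.1667)·(0.6667)) / 5 = -20.3333/5 = -4.0667
  S[X_2,X_2] = ((2.6667)·(2.6667) + (0.6667)·(0.6667) + (-2.3333)·(-2.3333) + (-0.3333)·(-0.3333) + (-1.3333)·(-1.3333) + (0.6667)·(0.6667)) / 5 = 15.3333/5 = 3.0667

S is symmetric (S[j,i] = S[i,j]). Assembling:

S = [[7.3667, -4.0667],
 [-4.0667, 3.0667]]


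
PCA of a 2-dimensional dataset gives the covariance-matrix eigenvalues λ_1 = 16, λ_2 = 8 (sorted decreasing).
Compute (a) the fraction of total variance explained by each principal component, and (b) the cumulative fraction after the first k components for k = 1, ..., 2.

Step 1 — total variance = trace(Sigma) = Σ λ_i = 16 + 8 = 24.

Step 2 — fraction explained by component i = λ_i / Σ λ:
  PC1: 16/24 = 0.6667
  PC2: 8/24 = 0.3333

Step 3 — cumulative fraction after k components = (λ_1 + ... + λ_k) / Σ λ:
  k = 1: 16/24 = 0.6667
  k = 2: (16 + 8)/24 = 24/24 = 1

Summary (fraction, with percent):

explained: PC1 0.6667 (66.67%), PC2 0.3333 (33.33%);  cumulative: 0.6667, 1


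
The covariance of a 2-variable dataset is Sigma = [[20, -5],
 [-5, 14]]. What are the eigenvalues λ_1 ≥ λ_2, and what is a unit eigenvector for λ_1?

Step 1 — characteristic polynomial of 2×2 Sigma:
  det(Sigma - λI) = λ² - trace · λ + det = 0.
  trace = 20 + 14 = 34, det = 20·14 - (-5)² = 255.
Step 2 — discriminant:
  Δ = trace² - 4·det = 1156 - 1020 = 136.
Step 3 — eigenvalues:
  λ = (trace ± √Δ)/2 = (34 ± 11.6619)/2,
  λ_1 = 22.831,  λ_2 = 11.169.

Step 4 — unit eigenvector for λ_1: solve (Sigma - λ_1 I)v = 0. First row:
  (20 - 22.831)·v_x + (-5)·v_y = 0, i.e. (-2.831)·v_x + (-5)·v_y = 0,
  so v ∝ (b, λ_1 - a) = (-5, 2.831); multiply by -1 so the first entry is positive: u = (5, -2.831).
  ||u|| = √((5)² + (-2.831)²) = √(33.0143) ≈ 5.7458,
  v_1 = u/||u|| ≈ (0.8702, -0.4927) (||v_1|| = 1).

λ_1 = 22.831,  λ_2 = 11.169;  v_1 ≈ (0.8702, -0.4927)
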